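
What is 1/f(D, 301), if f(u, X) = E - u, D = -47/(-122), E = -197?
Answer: -122/24081 ≈ -0.0050662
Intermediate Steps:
D = 47/122 (D = -47*(-1/122) = 47/122 ≈ 0.38525)
f(u, X) = -197 - u
1/f(D, 301) = 1/(-197 - 1*47/122) = 1/(-197 - 47/122) = 1/(-24081/122) = -122/24081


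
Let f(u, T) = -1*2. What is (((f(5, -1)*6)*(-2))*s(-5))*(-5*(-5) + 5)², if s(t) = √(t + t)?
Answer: 21600*I*√10 ≈ 68305.0*I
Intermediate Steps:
f(u, T) = -2
s(t) = √2*√t (s(t) = √(2*t) = √2*√t)
(((f(5, -1)*6)*(-2))*s(-5))*(-5*(-5) + 5)² = ((-2*6*(-2))*(√2*√(-5)))*(-5*(-5) + 5)² = ((-12*(-2))*(√2*(I*√5)))*(25 + 5)² = (24*(I*√10))*30² = (24*I*√10)*900 = 21600*I*√10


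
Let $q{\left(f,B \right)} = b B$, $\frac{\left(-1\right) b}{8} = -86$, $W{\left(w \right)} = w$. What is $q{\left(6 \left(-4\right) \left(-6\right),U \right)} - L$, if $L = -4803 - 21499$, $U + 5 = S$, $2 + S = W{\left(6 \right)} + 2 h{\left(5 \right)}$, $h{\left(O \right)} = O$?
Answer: $32494$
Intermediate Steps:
$S = 14$ ($S = -2 + \left(6 + 2 \cdot 5\right) = -2 + \left(6 + 10\right) = -2 + 16 = 14$)
$b = 688$ ($b = \left(-8\right) \left(-86\right) = 688$)
$U = 9$ ($U = -5 + 14 = 9$)
$q{\left(f,B \right)} = 688 B$
$L = -26302$
$q{\left(6 \left(-4\right) \left(-6\right),U \right)} - L = 688 \cdot 9 - -26302 = 6192 + 26302 = 32494$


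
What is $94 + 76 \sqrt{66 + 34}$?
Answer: $854$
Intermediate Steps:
$94 + 76 \sqrt{66 + 34} = 94 + 76 \sqrt{100} = 94 + 76 \cdot 10 = 94 + 760 = 854$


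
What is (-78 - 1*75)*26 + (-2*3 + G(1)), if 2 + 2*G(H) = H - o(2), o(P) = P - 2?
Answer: -7969/2 ≈ -3984.5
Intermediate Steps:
o(P) = -2 + P
G(H) = -1 + H/2 (G(H) = -1 + (H - (-2 + 2))/2 = -1 + (H - 1*0)/2 = -1 + (H + 0)/2 = -1 + H/2)
(-78 - 1*75)*26 + (-2*3 + G(1)) = (-78 - 1*75)*26 + (-2*3 + (-1 + (½)*1)) = (-78 - 75)*26 + (-6 + (-1 + ½)) = -153*26 + (-6 - ½) = -3978 - 13/2 = -7969/2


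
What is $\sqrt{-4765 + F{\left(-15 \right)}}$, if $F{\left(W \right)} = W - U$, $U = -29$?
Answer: $i \sqrt{4751} \approx 68.927 i$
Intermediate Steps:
$F{\left(W \right)} = 29 + W$ ($F{\left(W \right)} = W - -29 = W + 29 = 29 + W$)
$\sqrt{-4765 + F{\left(-15 \right)}} = \sqrt{-4765 + \left(29 - 15\right)} = \sqrt{-4765 + 14} = \sqrt{-4751} = i \sqrt{4751}$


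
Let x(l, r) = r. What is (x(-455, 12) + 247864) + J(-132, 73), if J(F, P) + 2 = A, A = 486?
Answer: 248360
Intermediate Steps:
J(F, P) = 484 (J(F, P) = -2 + 486 = 484)
(x(-455, 12) + 247864) + J(-132, 73) = (12 + 247864) + 484 = 247876 + 484 = 248360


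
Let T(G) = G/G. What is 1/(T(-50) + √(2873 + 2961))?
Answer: -1/5833 + √5834/5833 ≈ 0.012923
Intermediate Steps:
T(G) = 1
1/(T(-50) + √(2873 + 2961)) = 1/(1 + √(2873 + 2961)) = 1/(1 + √5834)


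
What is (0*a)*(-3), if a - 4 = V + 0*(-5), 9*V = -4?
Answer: 0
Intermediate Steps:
V = -4/9 (V = (1/9)*(-4) = -4/9 ≈ -0.44444)
a = 32/9 (a = 4 + (-4/9 + 0*(-5)) = 4 + (-4/9 + 0) = 4 - 4/9 = 32/9 ≈ 3.5556)
(0*a)*(-3) = (0*(32/9))*(-3) = 0*(-3) = 0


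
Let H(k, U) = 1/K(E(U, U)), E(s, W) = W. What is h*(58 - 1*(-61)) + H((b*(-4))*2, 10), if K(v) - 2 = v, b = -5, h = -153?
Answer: -218483/12 ≈ -18207.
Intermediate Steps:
K(v) = 2 + v
H(k, U) = 1/(2 + U)
h*(58 - 1*(-61)) + H((b*(-4))*2, 10) = -153*(58 - 1*(-61)) + 1/(2 + 10) = -153*(58 + 61) + 1/12 = -153*119 + 1/12 = -18207 + 1/12 = -218483/12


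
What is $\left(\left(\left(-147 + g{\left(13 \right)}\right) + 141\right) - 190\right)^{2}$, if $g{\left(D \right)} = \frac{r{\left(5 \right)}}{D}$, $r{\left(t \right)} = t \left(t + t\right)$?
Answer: $\frac{6240004}{169} \approx 36923.0$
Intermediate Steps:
$r{\left(t \right)} = 2 t^{2}$ ($r{\left(t \right)} = t 2 t = 2 t^{2}$)
$g{\left(D \right)} = \frac{50}{D}$ ($g{\left(D \right)} = \frac{2 \cdot 5^{2}}{D} = \frac{2 \cdot 25}{D} = \frac{50}{D}$)
$\left(\left(\left(-147 + g{\left(13 \right)}\right) + 141\right) - 190\right)^{2} = \left(\left(\left(-147 + \frac{50}{13}\right) + 141\right) - 190\right)^{2} = \left(\left(- \frac{1861}{13} + 141\right) - 190\right)^{2} = \left(- \frac{28}{13} - 190\right)^{2} = \left(- \frac{2498}{13}\right)^{2} = \frac{6240004}{169}$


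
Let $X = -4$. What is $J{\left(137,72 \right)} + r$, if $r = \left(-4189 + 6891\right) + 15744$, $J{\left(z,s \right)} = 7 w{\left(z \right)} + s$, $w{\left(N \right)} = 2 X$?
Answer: $18462$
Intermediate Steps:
$w{\left(N \right)} = -8$ ($w{\left(N \right)} = 2 \left(-4\right) = -8$)
$J{\left(z,s \right)} = -56 + s$ ($J{\left(z,s \right)} = 7 \left(-8\right) + s = -56 + s$)
$r = 18446$ ($r = 2702 + 15744 = 18446$)
$J{\left(137,72 \right)} + r = \left(-56 + 72\right) + 18446 = 16 + 18446 = 18462$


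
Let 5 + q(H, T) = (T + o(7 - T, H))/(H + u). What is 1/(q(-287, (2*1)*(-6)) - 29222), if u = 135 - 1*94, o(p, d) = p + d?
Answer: -123/3594781 ≈ -3.4216e-5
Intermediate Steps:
o(p, d) = d + p
u = 41 (u = 135 - 94 = 41)
q(H, T) = -5 + (7 + H)/(41 + H) (q(H, T) = -5 + (T + (H + (7 - T)))/(H + 41) = -5 + (T + (7 + H - T))/(41 + H) = -5 + (7 + H)/(41 + H))
1/(q(-287, (2*1)*(-6)) - 29222) = 1/(2*(-99 - 2*(-287))/(41 - 287) - 29222) = 1/(2*(-99 + 574)/(-246) - 29222) = 1/(2*(-1/246)*475 - 29222) = 1/(-475/123 - 29222) = 1/(-3594781/123) = -123/3594781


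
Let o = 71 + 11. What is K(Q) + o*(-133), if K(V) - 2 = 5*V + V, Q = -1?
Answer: -10910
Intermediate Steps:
o = 82
K(V) = 2 + 6*V (K(V) = 2 + (5*V + V) = 2 + 6*V)
K(Q) + o*(-133) = (2 + 6*(-1)) + 82*(-133) = (2 - 6) - 10906 = -4 - 10906 = -10910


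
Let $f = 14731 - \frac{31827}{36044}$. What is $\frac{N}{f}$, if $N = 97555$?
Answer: $\frac{3516272420}{530932337} \approx 6.6228$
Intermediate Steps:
$f = \frac{530932337}{36044}$ ($f = 14731 - 31827 \cdot \frac{1}{36044} = 14731 - \frac{31827}{36044} = \frac{530932337}{36044} \approx 14730.0$)
$\frac{N}{f} = \frac{97555}{\frac{530932337}{36044}} = 97555 \cdot \frac{36044}{530932337} = \frac{3516272420}{530932337}$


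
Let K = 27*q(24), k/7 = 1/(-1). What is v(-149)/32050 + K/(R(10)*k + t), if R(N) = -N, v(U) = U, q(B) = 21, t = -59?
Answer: 18170711/352550 ≈ 51.541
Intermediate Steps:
k = -7 (k = 7/(-1) = 7*(-1) = -7)
K = 567 (K = 27*21 = 567)
v(-149)/32050 + K/(R(10)*k + t) = -149/32050 + 567/(-1*10*(-7) - 59) = -149*1/32050 + 567/(-10*(-7) - 59) = -149/32050 + 567/(70 - 59) = -149/32050 + 567/11 = 18170711/352550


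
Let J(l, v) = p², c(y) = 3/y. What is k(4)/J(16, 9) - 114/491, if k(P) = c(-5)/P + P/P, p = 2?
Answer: -773/39280 ≈ -0.019679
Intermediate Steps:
J(l, v) = 4 (J(l, v) = 2² = 4)
k(P) = 1 - 3/(5*P) (k(P) = (3/(-5))/P + P/P = (3*(-⅕))/P + 1 = -3/(5*P) + 1 = 1 - 3/(5*P))
k(4)/J(16, 9) - 114/491 = ((-⅗ + 4)/4)/4 - 114/491 = ((¼)*(17/5))*(¼) - 114*1/491 = (17/20)*(¼) - 114/491 = 17/80 - 114/491 = -773/39280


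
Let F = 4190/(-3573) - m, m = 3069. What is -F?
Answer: 10969727/3573 ≈ 3070.2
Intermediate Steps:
F = -10969727/3573 (F = 4190/(-3573) - 1*3069 = 4190*(-1/3573) - 3069 = -4190/3573 - 3069 = -10969727/3573 ≈ -3070.2)
-F = -1*(-10969727/3573) = 10969727/3573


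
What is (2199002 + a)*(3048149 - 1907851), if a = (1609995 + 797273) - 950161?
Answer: 4169053780482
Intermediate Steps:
a = 1457107 (a = 2407268 - 950161 = 1457107)
(2199002 + a)*(3048149 - 1907851) = (2199002 + 1457107)*(3048149 - 1907851) = 3656109*1140298 = 4169053780482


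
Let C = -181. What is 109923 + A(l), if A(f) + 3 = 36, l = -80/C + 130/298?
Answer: 109956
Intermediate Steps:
l = 23685/26969 (l = -80/(-181) + 130/298 = -80*(-1/181) + 130*(1/298) = 80/181 + 65/149 = 23685/26969 ≈ 0.87823)
A(f) = 33 (A(f) = -3 + 36 = 33)
109923 + A(l) = 109923 + 33 = 109956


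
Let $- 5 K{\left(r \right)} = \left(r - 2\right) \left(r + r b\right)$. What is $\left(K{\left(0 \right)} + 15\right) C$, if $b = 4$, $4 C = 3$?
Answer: $\frac{45}{4} \approx 11.25$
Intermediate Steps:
$C = \frac{3}{4}$ ($C = \frac{1}{4} \cdot 3 = \frac{3}{4} \approx 0.75$)
$K{\left(r \right)} = - r \left(-2 + r\right)$ ($K{\left(r \right)} = - \frac{\left(r - 2\right) \left(r + r 4\right)}{5} = - \frac{\left(-2 + r\right) \left(r + 4 r\right)}{5} = - \frac{\left(-2 + r\right) 5 r}{5} = - \frac{5 r \left(-2 + r\right)}{5} = - r \left(-2 + r\right)$)
$\left(K{\left(0 \right)} + 15\right) C = \left(0 \left(2 - 0\right) + 15\right) \frac{3}{4} = \left(0 \left(2 + 0\right) + 15\right) \frac{3}{4} = \left(0 \cdot 2 + 15\right) \frac{3}{4} = \left(0 + 15\right) \frac{3}{4} = 15 \cdot \frac{3}{4} = \frac{45}{4}$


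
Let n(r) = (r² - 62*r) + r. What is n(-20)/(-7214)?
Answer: -810/3607 ≈ -0.22456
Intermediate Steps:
n(r) = r² - 61*r
n(-20)/(-7214) = -20*(-61 - 20)/(-7214) = -20*(-81)*(-1/7214) = 1620*(-1/7214) = -810/3607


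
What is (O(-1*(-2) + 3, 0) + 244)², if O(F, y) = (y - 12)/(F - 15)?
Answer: 1503076/25 ≈ 60123.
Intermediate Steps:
O(F, y) = (-12 + y)/(-15 + F)
(O(-1*(-2) + 3, 0) + 244)² = ((-12 + 0)/(-15 + (-1*(-2) + 3)) + 244)² = (-12/(-15 + (2 + 3)) + 244)² = (-12/(-15 + 5) + 244)² = (-12/(-10) + 244)² = (-⅒*(-12) + 244)² = (6/5 + 244)² = (1226/5)² = 1503076/25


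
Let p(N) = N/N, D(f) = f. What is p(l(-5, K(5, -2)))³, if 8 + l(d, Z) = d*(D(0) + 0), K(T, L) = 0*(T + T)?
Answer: 1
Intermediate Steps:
K(T, L) = 0 (K(T, L) = 0*(2*T) = 0)
l(d, Z) = -8 (l(d, Z) = -8 + d*(0 + 0) = -8 + d*0 = -8 + 0 = -8)
p(N) = 1
p(l(-5, K(5, -2)))³ = 1³ = 1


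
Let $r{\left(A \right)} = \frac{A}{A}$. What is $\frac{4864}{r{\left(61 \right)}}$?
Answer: $4864$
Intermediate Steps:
$r{\left(A \right)} = 1$
$\frac{4864}{r{\left(61 \right)}} = \frac{4864}{1} = 4864 \cdot 1 = 4864$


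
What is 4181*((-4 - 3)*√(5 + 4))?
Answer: -87801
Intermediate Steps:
4181*((-4 - 3)*√(5 + 4)) = 4181*(-7*√9) = 4181*(-7*3) = 4181*(-21) = -87801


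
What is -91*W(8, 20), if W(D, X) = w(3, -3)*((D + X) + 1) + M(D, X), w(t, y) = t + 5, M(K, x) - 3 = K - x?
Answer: -20293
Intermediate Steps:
M(K, x) = 3 + K - x (M(K, x) = 3 + (K - x) = 3 + K - x)
w(t, y) = 5 + t
W(D, X) = 11 + 7*X + 9*D (W(D, X) = (5 + 3)*((D + X) + 1) + (3 + D - X) = 8*(1 + D + X) + (3 + D - X) = (8 + 8*D + 8*X) + (3 + D - X) = 11 + 7*X + 9*D)
-91*W(8, 20) = -91*(11 + 7*20 + 9*8) = -91*(11 + 140 + 72) = -91*223 = -20293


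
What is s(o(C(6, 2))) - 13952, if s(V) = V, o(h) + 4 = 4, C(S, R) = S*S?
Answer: -13952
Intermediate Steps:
C(S, R) = S²
o(h) = 0 (o(h) = -4 + 4 = 0)
s(o(C(6, 2))) - 13952 = 0 - 13952 = -13952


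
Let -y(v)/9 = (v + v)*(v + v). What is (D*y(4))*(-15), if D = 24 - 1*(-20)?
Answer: 380160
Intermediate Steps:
y(v) = -36*v**2 (y(v) = -9*(v + v)*(v + v) = -9*2*v*2*v = -36*v**2)
D = 44 (D = 24 + 20 = 44)
(D*y(4))*(-15) = (44*(-36*4**2))*(-15) = (44*(-36*16))*(-15) = (44*(-576))*(-15) = -25344*(-15) = 380160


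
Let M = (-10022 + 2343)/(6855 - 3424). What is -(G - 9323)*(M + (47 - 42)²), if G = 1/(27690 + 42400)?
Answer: 25515879246312/120239395 ≈ 2.1221e+5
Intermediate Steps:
M = -7679/3431 ≈ -2.2381
G = 1/70090 ≈ 1.4267e-5
-(G - 9323)*(M + (47 - 42)²) = -(1/70090 - 9323)*(-7679/3431 + (47 - 42)²) = -(-653449069)*(-7679/3431 + 5²)/70090 = -(-653449069)*(-7679/3431 + 25)/70090 = -(-653449069)*78096/(70090*3431) = -1*(-25515879246312/120239395) = 25515879246312/120239395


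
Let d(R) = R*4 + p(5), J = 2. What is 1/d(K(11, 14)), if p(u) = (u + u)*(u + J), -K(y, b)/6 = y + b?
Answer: -1/530 ≈ -0.0018868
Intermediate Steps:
K(y, b) = -6*b - 6*y (K(y, b) = -6*(y + b) = -6*(b + y) = -6*b - 6*y)
p(u) = 2*u*(2 + u) (p(u) = (u + u)*(u + 2) = (2*u)*(2 + u) = 2*u*(2 + u))
d(R) = 70 + 4*R (d(R) = R*4 + 2*5*(2 + 5) = 4*R + 2*5*7 = 4*R + 70 = 70 + 4*R)
1/d(K(11, 14)) = 1/(70 + 4*(-6*14 - 6*11)) = 1/(70 + 4*(-84 - 66)) = 1/(70 + 4*(-150)) = 1/(70 - 600) = 1/(-530) = -1/530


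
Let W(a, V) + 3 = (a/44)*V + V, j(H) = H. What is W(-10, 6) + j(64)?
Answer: 722/11 ≈ 65.636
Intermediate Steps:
W(a, V) = -3 + V + V*a/44 (W(a, V) = -3 + ((a/44)*V + V) = -3 + (V*a/44 + V) = -3 + (V + V*a/44) = -3 + V + V*a/44)
W(-10, 6) + j(64) = (-3 + 6 + (1/44)*6*(-10)) + 64 = (-3 + 6 - 15/11) + 64 = 18/11 + 64 = 722/11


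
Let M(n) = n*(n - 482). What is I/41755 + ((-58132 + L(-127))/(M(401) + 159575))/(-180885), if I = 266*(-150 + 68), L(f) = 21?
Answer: -2865384725117/5485270408134 ≈ -0.52238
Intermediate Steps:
M(n) = n*(-482 + n)
I = -21812 (I = 266*(-82) = -21812)
I/41755 + ((-58132 + L(-127))/(M(401) + 159575))/(-180885) = -21812/41755 + ((-58132 + 21)/(401*(-482 + 401) + 159575))/(-180885) = -21812*1/41755 - 58111/(401*(-81) + 159575)*(-1/180885) = -3116/5965 - 58111/(-32481 + 159575)*(-1/180885) = -3116/5965 - 58111/127094*(-1/180885) = -3116/5965 + 58111/22989398190 = -2865384725117/5485270408134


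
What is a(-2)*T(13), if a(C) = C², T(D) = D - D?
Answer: 0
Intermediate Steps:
T(D) = 0
a(-2)*T(13) = (-2)²*0 = 4*0 = 0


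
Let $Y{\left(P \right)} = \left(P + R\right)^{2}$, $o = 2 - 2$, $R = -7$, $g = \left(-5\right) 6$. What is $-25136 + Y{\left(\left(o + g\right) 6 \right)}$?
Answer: $9833$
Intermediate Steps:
$g = -30$
$o = 0$ ($o = 2 - 2 = 0$)
$Y{\left(P \right)} = \left(-7 + P\right)^{2}$ ($Y{\left(P \right)} = \left(P - 7\right)^{2} = \left(-7 + P\right)^{2}$)
$-25136 + Y{\left(\left(o + g\right) 6 \right)} = -25136 + \left(-7 + \left(0 - 30\right) 6\right)^{2} = -25136 + \left(-7 - 180\right)^{2} = -25136 + \left(-187\right)^{2} = -25136 + 34969 = 9833$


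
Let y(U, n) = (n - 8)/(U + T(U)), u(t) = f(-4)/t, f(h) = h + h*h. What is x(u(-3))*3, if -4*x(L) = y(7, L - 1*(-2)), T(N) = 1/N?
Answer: 21/20 ≈ 1.0500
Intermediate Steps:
f(h) = h + h**2
u(t) = 12/t (u(t) = (-4*(1 - 4))/t = (-4*(-3))/t = 12/t)
y(U, n) = (-8 + n)/(U + 1/U) (y(U, n) = (n - 8)/(U + 1/U) = (-8 + n)/(U + 1/U))
x(L) = 21/100 - 7*L/200 (x(L) = -7*(-8 + (L - 1*(-2)))/(4*(1 + 7**2)) = -7*(-8 + (L + 2))/(4*(1 + 49)) = -7*(-8 + (2 + L))/(4*50) = -7*(-6 + L)/(4*50) = -(-21/25 + 7*L/50)/4 = 21/100 - 7*L/200)
x(u(-3))*3 = (21/100 - 21/(50*(-3)))*3 = (21/100 - 21*(-1)/(50*3))*3 = (21/100 - 7/200*(-4))*3 = (21/100 + 7/50)*3 = (7/20)*3 = 21/20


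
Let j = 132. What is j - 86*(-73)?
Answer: 6410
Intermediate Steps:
j - 86*(-73) = 132 - 86*(-73) = 132 + 6278 = 6410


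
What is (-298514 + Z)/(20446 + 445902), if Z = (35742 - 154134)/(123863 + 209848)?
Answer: -16602920641/25937576238 ≈ -0.64011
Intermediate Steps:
Z = -39464/111237 (Z = -118392/333711 = -118392*1/333711 = -39464/111237 ≈ -0.35477)
(-298514 + Z)/(20446 + 445902) = (-298514 - 39464/111237)/(20446 + 445902) = -33205841282/111237/466348 = -33205841282/111237*1/466348 = -16602920641/25937576238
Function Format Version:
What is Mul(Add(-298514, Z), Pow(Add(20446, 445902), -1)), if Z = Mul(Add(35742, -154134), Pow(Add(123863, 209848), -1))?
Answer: Rational(-16602920641, 25937576238) ≈ -0.64011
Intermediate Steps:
Z = Rational(-39464, 111237) (Z = Mul(-118392, Pow(333711, -1)) = Mul(-118392, Rational(1, 333711)) = Rational(-39464, 111237) ≈ -0.35477)
Mul(Add(-298514, Z), Pow(Add(20446, 445902), -1)) = Mul(Add(-298514, Rational(-39464, 111237)), Pow(Add(20446, 445902), -1)) = Mul(Rational(-33205841282, 111237), Pow(466348, -1)) = Mul(Rational(-33205841282, 111237), Rational(1, 466348)) = Rational(-16602920641, 25937576238)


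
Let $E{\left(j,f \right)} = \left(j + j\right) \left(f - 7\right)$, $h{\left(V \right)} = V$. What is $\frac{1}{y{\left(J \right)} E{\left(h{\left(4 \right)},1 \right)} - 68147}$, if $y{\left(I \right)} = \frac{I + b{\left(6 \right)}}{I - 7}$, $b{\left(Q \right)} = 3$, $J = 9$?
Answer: $- \frac{1}{68435} \approx -1.4612 \cdot 10^{-5}$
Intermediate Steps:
$E{\left(j,f \right)} = 2 j \left(-7 + f\right)$
$y{\left(I \right)} = \frac{3 + I}{-7 + I}$ ($y{\left(I \right)} = \frac{I + 3}{I - 7} = \frac{3 + I}{-7 + I}$)
$\frac{1}{y{\left(J \right)} E{\left(h{\left(4 \right)},1 \right)} - 68147} = \frac{1}{\frac{3 + 9}{-7 + 9} \cdot 2 \cdot 4 \left(-7 + 1\right) - 68147} = \frac{1}{\frac{1}{2} \cdot 12 \cdot 2 \cdot 4 \left(-6\right) - 68147} = \frac{1}{\frac{1}{2} \cdot 12 \left(-48\right) - 68147} = \frac{1}{6 \left(-48\right) - 68147} = \frac{1}{-288 - 68147} = \frac{1}{-68435} = - \frac{1}{68435}$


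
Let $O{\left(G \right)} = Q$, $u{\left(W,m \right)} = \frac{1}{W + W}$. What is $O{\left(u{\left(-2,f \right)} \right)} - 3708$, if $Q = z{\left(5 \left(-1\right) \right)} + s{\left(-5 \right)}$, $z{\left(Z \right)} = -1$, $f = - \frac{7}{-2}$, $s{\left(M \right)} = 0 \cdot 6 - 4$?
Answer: $-3713$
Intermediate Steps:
$s{\left(M \right)} = -4$ ($s{\left(M \right)} = 0 - 4 = -4$)
$f = \frac{7}{2}$ ($f = \left(-7\right) \left(- \frac{1}{2}\right) = \frac{7}{2} \approx 3.5$)
$u{\left(W,m \right)} = \frac{1}{2 W}$
$Q = -5$ ($Q = -1 - 4 = -5$)
$O{\left(G \right)} = -5$
$O{\left(u{\left(-2,f \right)} \right)} - 3708 = -5 - 3708 = -3713$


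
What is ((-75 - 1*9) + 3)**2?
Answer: 6561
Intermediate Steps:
((-75 - 1*9) + 3)**2 = ((-75 - 9) + 3)**2 = (-84 + 3)**2 = (-81)**2 = 6561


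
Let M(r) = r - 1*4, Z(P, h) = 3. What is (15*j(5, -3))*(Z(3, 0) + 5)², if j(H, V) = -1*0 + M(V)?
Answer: -6720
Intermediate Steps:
M(r) = -4 + r (M(r) = r - 4 = -4 + r)
j(H, V) = -4 + V (j(H, V) = -1*0 + (-4 + V) = 0 + (-4 + V) = -4 + V)
(15*j(5, -3))*(Z(3, 0) + 5)² = (15*(-4 - 3))*(3 + 5)² = (15*(-7))*8² = -105*64 = -6720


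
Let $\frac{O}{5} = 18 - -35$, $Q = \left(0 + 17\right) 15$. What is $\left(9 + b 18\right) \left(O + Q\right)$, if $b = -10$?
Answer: $-88920$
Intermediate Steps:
$Q = 255$ ($Q = 17 \cdot 15 = 255$)
$O = 265$ ($O = 5 \left(18 - -35\right) = 5 \left(18 + 35\right) = 5 \cdot 53 = 265$)
$\left(9 + b 18\right) \left(O + Q\right) = \left(9 - 180\right) \left(265 + 255\right) = \left(9 - 180\right) 520 = \left(-171\right) 520 = -88920$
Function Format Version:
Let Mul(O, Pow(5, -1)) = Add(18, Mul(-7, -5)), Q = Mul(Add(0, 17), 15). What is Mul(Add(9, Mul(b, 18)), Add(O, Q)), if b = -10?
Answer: -88920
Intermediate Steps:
Q = 255 (Q = Mul(17, 15) = 255)
O = 265 (O = Mul(5, Add(18, Mul(-7, -5))) = Mul(5, Add(18, 35)) = Mul(5, 53) = 265)
Mul(Add(9, Mul(b, 18)), Add(O, Q)) = Mul(Add(9, Mul(-10, 18)), Add(265, 255)) = Mul(Add(9, -180), 520) = Mul(-171, 520) = -88920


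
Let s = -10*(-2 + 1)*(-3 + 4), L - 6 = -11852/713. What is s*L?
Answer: -75740/713 ≈ -106.23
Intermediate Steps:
L = -7574/713 (L = 6 - 11852/713 = -7574/713 ≈ -10.623)
s = 10 (s = -(-10) = -10*(-1) = 10)
s*L = 10*(-7574/713) = -75740/713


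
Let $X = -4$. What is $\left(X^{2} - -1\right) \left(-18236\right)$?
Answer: $-310012$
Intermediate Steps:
$\left(X^{2} - -1\right) \left(-18236\right) = \left(\left(-4\right)^{2} - -1\right) \left(-18236\right) = \left(16 + 1\right) \left(-18236\right) = 17 \left(-18236\right) = -310012$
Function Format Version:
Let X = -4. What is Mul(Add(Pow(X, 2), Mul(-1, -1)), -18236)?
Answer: -310012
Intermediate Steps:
Mul(Add(Pow(X, 2), Mul(-1, -1)), -18236) = Mul(Add(Pow(-4, 2), Mul(-1, -1)), -18236) = Mul(Add(16, 1), -18236) = Mul(17, -18236) = -310012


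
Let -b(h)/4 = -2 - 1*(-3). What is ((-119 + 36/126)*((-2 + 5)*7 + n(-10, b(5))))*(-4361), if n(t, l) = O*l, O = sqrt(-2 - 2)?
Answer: 10871973 - 4141704*I ≈ 1.0872e+7 - 4.1417e+6*I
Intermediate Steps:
b(h) = -4 (b(h) = -4*(-2 - 1*(-3)) = -4*(-2 + 3) = -4*1 = -4)
O = 2*I (O = sqrt(-4) = 2*I ≈ 2.0*I)
n(t, l) = 2*I*l (n(t, l) = (2*I)*l = 2*I*l)
((-119 + 36/126)*((-2 + 5)*7 + n(-10, b(5))))*(-4361) = ((-119 + 36/126)*((-2 + 5)*7 + 2*I*(-4)))*(-4361) = ((-119 + 36*(1/126))*(3*7 - 8*I))*(-4361) = ((-119 + 2/7)*(21 - 8*I))*(-4361) = -831*(21 - 8*I)/7*(-4361) = (-2493 + 6648*I/7)*(-4361) = 10871973 - 4141704*I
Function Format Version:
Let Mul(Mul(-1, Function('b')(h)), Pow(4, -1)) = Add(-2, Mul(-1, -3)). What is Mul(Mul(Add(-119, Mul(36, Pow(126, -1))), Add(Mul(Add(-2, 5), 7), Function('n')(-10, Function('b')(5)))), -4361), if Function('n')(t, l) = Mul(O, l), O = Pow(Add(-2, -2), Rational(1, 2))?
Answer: Add(10871973, Mul(-4141704, I)) ≈ Add(1.0872e+7, Mul(-4.1417e+6, I))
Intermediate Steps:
Function('b')(h) = -4 (Function('b')(h) = Mul(-4, Add(-2, Mul(-1, -3))) = Mul(-4, Add(-2, 3)) = Mul(-4, 1) = -4)
O = Mul(2, I) (O = Pow(-4, Rational(1, 2)) = Mul(2, I) ≈ Mul(2.0000, I))
Function('n')(t, l) = Mul(2, I, l) (Function('n')(t, l) = Mul(Mul(2, I), l) = Mul(2, I, l))
Mul(Mul(Add(-119, Mul(36, Pow(126, -1))), Add(Mul(Add(-2, 5), 7), Function('n')(-10, Function('b')(5)))), -4361) = Mul(Mul(Add(-119, Mul(36, Pow(126, -1))), Add(Mul(Add(-2, 5), 7), Mul(2, I, -4))), -4361) = Mul(Mul(Add(-119, Mul(36, Rational(1, 126))), Add(Mul(3, 7), Mul(-8, I))), -4361) = Mul(Mul(Add(-119, Rational(2, 7)), Add(21, Mul(-8, I))), -4361) = Mul(Mul(Rational(-831, 7), Add(21, Mul(-8, I))), -4361) = Mul(Add(-2493, Mul(Rational(6648, 7), I)), -4361) = Add(10871973, Mul(-4141704, I))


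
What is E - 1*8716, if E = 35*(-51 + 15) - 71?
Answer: -10047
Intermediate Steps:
E = -1331 (E = 35*(-36) - 71 = -1260 - 71 = -1331)
E - 1*8716 = -1331 - 1*8716 = -1331 - 8716 = -10047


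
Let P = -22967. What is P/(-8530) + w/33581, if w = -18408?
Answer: 614234587/286445930 ≈ 2.1443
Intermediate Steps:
P/(-8530) + w/33581 = -22967/(-8530) - 18408/33581 = -22967*(-1/8530) - 18408*1/33581 = 22967/8530 - 18408/33581 = 614234587/286445930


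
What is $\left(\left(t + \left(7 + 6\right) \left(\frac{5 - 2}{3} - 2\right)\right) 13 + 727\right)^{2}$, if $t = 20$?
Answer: $669124$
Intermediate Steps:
$\left(\left(t + \left(7 + 6\right) \left(\frac{5 - 2}{3} - 2\right)\right) 13 + 727\right)^{2} = \left(\left(20 + \left(7 + 6\right) \left(\frac{5 - 2}{3} - 2\right)\right) 13 + 727\right)^{2} = \left(\left(20 + 13 \left(3 \cdot \frac{1}{3} - 2\right)\right) 13 + 727\right)^{2} = \left(\left(20 + 13 \left(1 - 2\right)\right) 13 + 727\right)^{2} = \left(\left(20 + 13 \left(-1\right)\right) 13 + 727\right)^{2} = \left(\left(20 - 13\right) 13 + 727\right)^{2} = \left(7 \cdot 13 + 727\right)^{2} = \left(91 + 727\right)^{2} = 818^{2} = 669124$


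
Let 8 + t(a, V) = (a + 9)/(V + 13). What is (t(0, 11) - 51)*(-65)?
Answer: 30485/8 ≈ 3810.6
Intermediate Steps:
t(a, V) = -8 + (9 + a)/(13 + V) (t(a, V) = -8 + (a + 9)/(V + 13) = -8 + (9 + a)/(13 + V))
(t(0, 11) - 51)*(-65) = ((-95 + 0 - 8*11)/(13 + 11) - 51)*(-65) = ((-95 + 0 - 88)/24 - 51)*(-65) = ((1/24)*(-183) - 51)*(-65) = (-61/8 - 51)*(-65) = -469/8*(-65) = 30485/8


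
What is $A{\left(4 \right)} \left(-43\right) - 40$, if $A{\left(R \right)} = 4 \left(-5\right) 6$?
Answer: $5120$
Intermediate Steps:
$A{\left(R \right)} = -120$ ($A{\left(R \right)} = \left(-20\right) 6 = -120$)
$A{\left(4 \right)} \left(-43\right) - 40 = \left(-120\right) \left(-43\right) - 40 = 5160 - 40 = 5120$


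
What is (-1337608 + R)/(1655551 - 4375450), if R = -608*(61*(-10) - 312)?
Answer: 18952/66339 ≈ 0.28568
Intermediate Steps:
R = 560576 (R = -608*(-610 - 312) = -608*(-922) = 560576)
(-1337608 + R)/(1655551 - 4375450) = (-1337608 + 560576)/(1655551 - 4375450) = -777032/(-2719899) = -777032*(-1/2719899) = 18952/66339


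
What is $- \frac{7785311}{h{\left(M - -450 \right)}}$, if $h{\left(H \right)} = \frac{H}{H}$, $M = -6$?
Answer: $-7785311$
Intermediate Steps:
$h{\left(H \right)} = 1$
$- \frac{7785311}{h{\left(M - -450 \right)}} = - \frac{7785311}{1} = \left(-7785311\right) 1 = -7785311$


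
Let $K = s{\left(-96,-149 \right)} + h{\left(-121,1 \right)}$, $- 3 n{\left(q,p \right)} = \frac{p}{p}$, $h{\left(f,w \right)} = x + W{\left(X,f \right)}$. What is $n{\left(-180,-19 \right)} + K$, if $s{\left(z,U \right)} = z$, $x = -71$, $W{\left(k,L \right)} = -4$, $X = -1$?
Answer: $- \frac{514}{3} \approx -171.33$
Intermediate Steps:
$h{\left(f,w \right)} = -75$ ($h{\left(f,w \right)} = -71 - 4 = -75$)
$n{\left(q,p \right)} = - \frac{1}{3}$ ($n{\left(q,p \right)} = - \frac{p \frac{1}{p}}{3} = \left(- \frac{1}{3}\right) 1 = - \frac{1}{3}$)
$K = -171$ ($K = -96 - 75 = -171$)
$n{\left(-180,-19 \right)} + K = - \frac{1}{3} - 171 = - \frac{514}{3}$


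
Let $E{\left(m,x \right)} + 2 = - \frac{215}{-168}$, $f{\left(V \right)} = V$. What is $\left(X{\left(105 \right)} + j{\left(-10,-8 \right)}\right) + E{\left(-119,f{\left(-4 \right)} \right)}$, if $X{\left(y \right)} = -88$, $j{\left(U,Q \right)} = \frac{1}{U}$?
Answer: $- \frac{74609}{840} \approx -88.82$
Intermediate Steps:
$E{\left(m,x \right)} = - \frac{121}{168}$ ($E{\left(m,x \right)} = -2 - \frac{215}{-168} = -2 - - \frac{215}{168} = -2 + \frac{215}{168} = - \frac{121}{168}$)
$\left(X{\left(105 \right)} + j{\left(-10,-8 \right)}\right) + E{\left(-119,f{\left(-4 \right)} \right)} = \left(-88 + \frac{1}{-10}\right) - \frac{121}{168} = \left(-88 - \frac{1}{10}\right) - \frac{121}{168} = - \frac{881}{10} - \frac{121}{168} = - \frac{74609}{840}$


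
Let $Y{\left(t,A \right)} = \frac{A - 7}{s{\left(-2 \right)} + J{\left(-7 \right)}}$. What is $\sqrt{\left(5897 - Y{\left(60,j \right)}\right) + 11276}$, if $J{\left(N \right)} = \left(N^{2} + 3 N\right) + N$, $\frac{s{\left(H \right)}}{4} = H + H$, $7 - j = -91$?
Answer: $\frac{\sqrt{428870}}{5} \approx 130.98$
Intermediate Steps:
$j = 98$ ($j = 7 - -91 = 7 + 91 = 98$)
$s{\left(H \right)} = 8 H$ ($s{\left(H \right)} = 4 \left(H + H\right) = 4 \cdot 2 H = 8 H$)
$J{\left(N \right)} = N^{2} + 4 N$
$Y{\left(t,A \right)} = - \frac{7}{5} + \frac{A}{5}$ ($Y{\left(t,A \right)} = \frac{A - 7}{8 \left(-2\right) - 7 \left(4 - 7\right)} = \frac{-7 + A}{-16 - -21} = \frac{-7 + A}{-16 + 21} = \frac{-7 + A}{5} = \left(-7 + A\right) \frac{1}{5} = - \frac{7}{5} + \frac{A}{5}$)
$\sqrt{\left(5897 - Y{\left(60,j \right)}\right) + 11276} = \sqrt{\left(5897 - \left(- \frac{7}{5} + \frac{1}{5} \cdot 98\right)\right) + 11276} = \sqrt{\left(5897 - \left(- \frac{7}{5} + \frac{98}{5}\right)\right) + 11276} = \sqrt{\left(5897 - \frac{91}{5}\right) + 11276} = \sqrt{\frac{29394}{5} + 11276} = \sqrt{\frac{85774}{5}} = \frac{\sqrt{428870}}{5}$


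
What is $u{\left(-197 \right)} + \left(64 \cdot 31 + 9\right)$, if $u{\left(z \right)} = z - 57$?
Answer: $1739$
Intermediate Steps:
$u{\left(z \right)} = -57 + z$ ($u{\left(z \right)} = z - 57 = -57 + z$)
$u{\left(-197 \right)} + \left(64 \cdot 31 + 9\right) = \left(-57 - 197\right) + \left(64 \cdot 31 + 9\right) = -254 + \left(1984 + 9\right) = -254 + 1993 = 1739$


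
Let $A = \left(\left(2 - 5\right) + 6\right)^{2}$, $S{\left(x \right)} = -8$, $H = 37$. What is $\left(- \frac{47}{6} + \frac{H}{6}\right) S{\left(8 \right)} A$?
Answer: $120$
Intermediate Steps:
$A = 9$ ($A = \left(-3 + 6\right)^{2} = 3^{2} = 9$)
$\left(- \frac{47}{6} + \frac{H}{6}\right) S{\left(8 \right)} A = \left(- \frac{47}{6} + \frac{37}{6}\right) \left(-8\right) 9 = \left(- \frac{5}{3}\right) \left(-8\right) 9 = \frac{40}{3} \cdot 9 = 120$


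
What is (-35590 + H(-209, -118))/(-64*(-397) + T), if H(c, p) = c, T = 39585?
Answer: -35799/64993 ≈ -0.55081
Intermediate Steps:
(-35590 + H(-209, -118))/(-64*(-397) + T) = (-35590 - 209)/(-64*(-397) + 39585) = -35799/(25408 + 39585) = -35799/64993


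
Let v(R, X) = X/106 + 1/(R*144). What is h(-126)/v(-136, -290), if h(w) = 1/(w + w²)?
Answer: -57664/2484766375 ≈ -2.3207e-5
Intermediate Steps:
v(R, X) = X/106 + 1/(144*R) (v(R, X) = X*(1/106) + (1/144)/R = X/106 + 1/(144*R))
h(-126)/v(-136, -290) = (1/((-126)*(1 - 126)))/((1/106)*(-290) + (1/144)/(-136)) = (-1/126/(-125))/(-145/53 + (1/144)*(-1/136)) = (-1/126*(-1/125))/(-145/53 - 1/19584) = 1/(15750*(-2839733/1037952)) = (1/15750)*(-1037952/2839733) = -57664/2484766375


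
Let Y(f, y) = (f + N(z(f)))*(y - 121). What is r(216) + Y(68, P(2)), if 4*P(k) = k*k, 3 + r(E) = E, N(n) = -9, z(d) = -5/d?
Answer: -6867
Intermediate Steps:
r(E) = -3 + E
P(k) = k²/4 (P(k) = (k*k)/4 = k²/4)
Y(f, y) = (-121 + y)*(-9 + f) (Y(f, y) = (f - 9)*(y - 121) = (-9 + f)*(-121 + y) = (-121 + y)*(-9 + f))
r(216) + Y(68, P(2)) = (-3 + 216) + (1089 - 121*68 - 9*2²/4 + 68*((¼)*2²)) = 213 + (1089 - 8228 - 9*4/4 + 68*((¼)*4)) = 213 + (1089 - 8228 - 9*1 + 68*1) = 213 + (1089 - 8228 - 9 + 68) = 213 - 7080 = -6867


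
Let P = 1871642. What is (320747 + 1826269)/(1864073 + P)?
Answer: 2147016/3735715 ≈ 0.57473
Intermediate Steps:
(320747 + 1826269)/(1864073 + P) = (320747 + 1826269)/(1864073 + 1871642) = 2147016/3735715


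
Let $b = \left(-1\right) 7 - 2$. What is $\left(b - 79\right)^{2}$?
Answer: $7744$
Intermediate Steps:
$b = -9$ ($b = -7 - 2 = -9$)
$\left(b - 79\right)^{2} = \left(-9 - 79\right)^{2} = \left(-88\right)^{2} = 7744$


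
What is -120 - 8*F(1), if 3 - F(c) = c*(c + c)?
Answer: -128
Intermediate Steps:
F(c) = 3 - 2*c**2 (F(c) = 3 - c*(c + c) = 3 - c*2*c = 3 - 2*c**2)
-120 - 8*F(1) = -120 - 8*(3 - 2*1**2) = -120 - 8*(3 - 2*1) = -120 - 8*(3 - 2) = -120 - 8*1 = -120 - 8 = -128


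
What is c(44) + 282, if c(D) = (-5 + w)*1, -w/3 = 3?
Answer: 268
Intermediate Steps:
w = -9 (w = -3*3 = -9)
c(D) = -14 (c(D) = (-5 - 9)*1 = -14*1 = -14)
c(44) + 282 = -14 + 282 = 268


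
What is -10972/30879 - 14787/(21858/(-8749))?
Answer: 1331540526667/224984394 ≈ 5918.4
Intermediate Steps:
-10972/30879 - 14787/(21858/(-8749)) = -10972*1/30879 - 14787/(21858*(-1/8749)) = -10972/30879 - 14787/(-21858/8749) = -10972/30879 - 14787*(-8749/21858) = -10972/30879 + 43123821/7286 = 1331540526667/224984394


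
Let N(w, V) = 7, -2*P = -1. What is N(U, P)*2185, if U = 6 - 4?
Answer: 15295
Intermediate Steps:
P = ½ (P = -½*(-1) = ½ ≈ 0.50000)
U = 2
N(U, P)*2185 = 7*2185 = 15295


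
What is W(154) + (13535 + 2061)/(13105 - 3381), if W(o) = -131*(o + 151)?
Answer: -97126706/2431 ≈ -39953.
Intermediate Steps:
W(o) = -19781 - 131*o (W(o) = -131*(151 + o) = -19781 - 131*o)
W(154) + (13535 + 2061)/(13105 - 3381) = (-19781 - 131*154) + (13535 + 2061)/(13105 - 3381) = (-19781 - 20174) + 15596/9724 = -39955 + 15596*(1/9724) = -39955 + 3899/2431 = -97126706/2431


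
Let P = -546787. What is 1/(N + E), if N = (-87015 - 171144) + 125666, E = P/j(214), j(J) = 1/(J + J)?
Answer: -1/234157329 ≈ -4.2706e-9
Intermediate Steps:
j(J) = 1/(2*J)
E = -234024836 (E = -546787/((½)/214) = -546787/((½)*(1/214)) = -546787/1/428 = -546787*428 = -234024836)
N = -132493 (N = -258159 + 125666 = -132493)
1/(N + E) = 1/(-132493 - 234024836) = 1/(-234157329) = -1/234157329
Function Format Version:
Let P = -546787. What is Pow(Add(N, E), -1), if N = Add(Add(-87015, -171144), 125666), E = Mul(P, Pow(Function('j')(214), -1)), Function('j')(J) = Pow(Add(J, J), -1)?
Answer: Rational(-1, 234157329) ≈ -4.2706e-9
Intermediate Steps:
Function('j')(J) = Mul(Rational(1, 2), Pow(J, -1)) (Function('j')(J) = Pow(Mul(2, J), -1) = Mul(Rational(1, 2), Pow(J, -1)))
E = -234024836 (E = Mul(-546787, Pow(Mul(Rational(1, 2), Pow(214, -1)), -1)) = Mul(-546787, Pow(Mul(Rational(1, 2), Rational(1, 214)), -1)) = Mul(-546787, Pow(Rational(1, 428), -1)) = Mul(-546787, 428) = -234024836)
N = -132493 (N = Add(-258159, 125666) = -132493)
Pow(Add(N, E), -1) = Pow(Add(-132493, -234024836), -1) = Pow(-234157329, -1) = Rational(-1, 234157329)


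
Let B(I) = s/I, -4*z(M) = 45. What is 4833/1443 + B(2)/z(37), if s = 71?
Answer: 4193/21645 ≈ 0.19372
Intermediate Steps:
z(M) = -45/4 (z(M) = -1/4*45 = -45/4)
B(I) = 71/I
4833/1443 + B(2)/z(37) = 4833/1443 + (71/2)/(-45/4) = 4833*(1/1443) + (71*(1/2))*(-4/45) = 1611/481 + (71/2)*(-4/45) = 1611/481 - 142/45 = 4193/21645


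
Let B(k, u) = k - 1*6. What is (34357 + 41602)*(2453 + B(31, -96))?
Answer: 188226402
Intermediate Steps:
B(k, u) = -6 + k (B(k, u) = k - 6 = -6 + k)
(34357 + 41602)*(2453 + B(31, -96)) = (34357 + 41602)*(2453 + (-6 + 31)) = 75959*(2453 + 25) = 75959*2478 = 188226402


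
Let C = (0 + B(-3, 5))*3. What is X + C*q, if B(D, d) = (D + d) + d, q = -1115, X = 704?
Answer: -22711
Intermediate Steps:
B(D, d) = D + 2*d
C = 21 (C = (0 + (-3 + 2*5))*3 = (0 + (-3 + 10))*3 = (0 + 7)*3 = 7*3 = 21)
X + C*q = 704 + 21*(-1115) = 704 - 23415 = -22711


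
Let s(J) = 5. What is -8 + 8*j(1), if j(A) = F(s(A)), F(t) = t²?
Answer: 192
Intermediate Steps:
j(A) = 25 (j(A) = 5² = 25)
-8 + 8*j(1) = -8 + 8*25 = -8 + 200 = 192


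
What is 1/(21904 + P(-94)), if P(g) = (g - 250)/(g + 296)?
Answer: 101/2212132 ≈ 4.5657e-5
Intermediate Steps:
P(g) = (-250 + g)/(296 + g)
1/(21904 + P(-94)) = 1/(21904 + (-250 - 94)/(296 - 94)) = 1/(21904 - 344/202) = 1/(21904 + (1/202)*(-344)) = 1/(21904 - 172/101) = 1/(2212132/101) = 101/2212132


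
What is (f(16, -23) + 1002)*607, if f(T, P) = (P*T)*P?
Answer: 5745862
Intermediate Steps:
f(T, P) = T*P²
(f(16, -23) + 1002)*607 = (16*(-23)² + 1002)*607 = (16*529 + 1002)*607 = (8464 + 1002)*607 = 9466*607 = 5745862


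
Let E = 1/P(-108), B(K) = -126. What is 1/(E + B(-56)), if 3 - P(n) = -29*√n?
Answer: 3*(I - 58*√3)/(29*(-13*I + 756*√3)) ≈ -0.0079365 + 2.0898e-7*I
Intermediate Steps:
P(n) = 3 + 29*√n (P(n) = 3 - (-29)*√n = 3 + 29*√n)
E = 1/(3 + 174*I*√3) (E = 1/(3 + 29*√(-108)) = 1/(3 + 29*(6*I*√3)) = 1/(3 + 174*I*√3) ≈ 3.303e-5 - 0.0033178*I)
1/(E + B(-56)) = 1/((1/30279 - 58*I*√3/30279) - 126) = 1/(-3815153/30279 - 58*I*√3/30279)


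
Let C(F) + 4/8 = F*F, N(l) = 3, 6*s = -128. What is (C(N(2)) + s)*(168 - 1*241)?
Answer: 5621/6 ≈ 936.83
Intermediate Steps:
s = -64/3 (s = (⅙)*(-128) = -64/3 ≈ -21.333)
C(F) = -½ + F² (C(F) = -½ + F*F = -½ + F²)
(C(N(2)) + s)*(168 - 1*241) = ((-½ + 3²) - 64/3)*(168 - 1*241) = ((-½ + 9) - 64/3)*(168 - 241) = (17/2 - 64/3)*(-73) = -77/6*(-73) = 5621/6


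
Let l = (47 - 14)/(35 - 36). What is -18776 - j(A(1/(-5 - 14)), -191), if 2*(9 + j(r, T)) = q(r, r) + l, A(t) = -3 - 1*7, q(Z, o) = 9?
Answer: -18755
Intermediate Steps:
l = -33 (l = 33/(-1) = 33*(-1) = -33)
A(t) = -10 (A(t) = -3 - 7 = -10)
j(r, T) = -21 (j(r, T) = -9 + (9 - 33)/2 = -9 + (½)*(-24) = -9 - 12 = -21)
-18776 - j(A(1/(-5 - 14)), -191) = -18776 - 1*(-21) = -18776 + 21 = -18755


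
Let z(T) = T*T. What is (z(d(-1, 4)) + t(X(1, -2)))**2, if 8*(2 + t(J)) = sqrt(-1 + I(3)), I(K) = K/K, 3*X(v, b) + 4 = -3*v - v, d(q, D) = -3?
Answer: 49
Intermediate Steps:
X(v, b) = -4/3 - 4*v/3 (X(v, b) = -4/3 + (-3*v - v)/3 = -4/3 + (-4*v)/3 = -4/3 - 4*v/3)
I(K) = 1
t(J) = -2 (t(J) = -2 + sqrt(-1 + 1)/8 = -2 + sqrt(0)/8 = -2 + (1/8)*0 = -2 + 0 = -2)
z(T) = T**2
(z(d(-1, 4)) + t(X(1, -2)))**2 = ((-3)**2 - 2)**2 = (9 - 2)**2 = 7**2 = 49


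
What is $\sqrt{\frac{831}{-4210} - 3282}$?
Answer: $\frac{3 i \sqrt{6463777190}}{4210} \approx 57.29 i$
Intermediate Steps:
$\sqrt{\frac{831}{-4210} - 3282} = \sqrt{831 \left(- \frac{1}{4210}\right) - 3282} = \sqrt{- \frac{831}{4210} - 3282} = \sqrt{- \frac{13818051}{4210}} = \frac{3 i \sqrt{6463777190}}{4210}$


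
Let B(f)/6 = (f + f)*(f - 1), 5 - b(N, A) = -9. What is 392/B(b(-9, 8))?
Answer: 7/39 ≈ 0.17949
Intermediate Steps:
b(N, A) = 14 (b(N, A) = 5 - 1*(-9) = 5 + 9 = 14)
B(f) = 12*f*(-1 + f) (B(f) = 6*((f + f)*(f - 1)) = 6*((2*f)*(-1 + f)) = 6*(2*f*(-1 + f)) = 12*f*(-1 + f))
392/B(b(-9, 8)) = 392/((12*14*(-1 + 14))) = 392/((12*14*13)) = 392/2184 = 392*(1/2184) = 7/39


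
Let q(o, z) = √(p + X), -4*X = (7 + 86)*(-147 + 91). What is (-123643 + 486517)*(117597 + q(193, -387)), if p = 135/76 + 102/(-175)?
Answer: 42672893778 + 181437*√2305218909/665 ≈ 4.2686e+10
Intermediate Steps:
p = 15873/13300 (p = 135*(1/76) + 102*(-1/175) = 135/76 - 102/175 = 15873/13300 ≈ 1.1935)
X = 1302 (X = -(7 + 86)*(-147 + 91)/4 = -93*(-56)/4 = -¼*(-5208) = 1302)
q(o, z) = √2305218909/1330 (q(o, z) = √(15873/13300 + 1302) = √(17332473/13300) = √2305218909/1330)
(-123643 + 486517)*(117597 + q(193, -387)) = (-123643 + 486517)*(117597 + √2305218909/1330) = 362874*(117597 + √2305218909/1330) = 42672893778 + 181437*√2305218909/665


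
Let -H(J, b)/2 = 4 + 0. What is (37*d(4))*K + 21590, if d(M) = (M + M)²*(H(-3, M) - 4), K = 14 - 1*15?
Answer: 50006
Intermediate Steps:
H(J, b) = -8 (H(J, b) = -2*(4 + 0) = -2*4 = -8)
K = -1 (K = 14 - 15 = -1)
d(M) = -48*M² (d(M) = (M + M)²*(-8 - 4) = (2*M)²*(-12) = (4*M²)*(-12) = -48*M²)
(37*d(4))*K + 21590 = (37*(-48*4²))*(-1) + 21590 = (37*(-48*16))*(-1) + 21590 = (37*(-768))*(-1) + 21590 = -28416*(-1) + 21590 = 28416 + 21590 = 50006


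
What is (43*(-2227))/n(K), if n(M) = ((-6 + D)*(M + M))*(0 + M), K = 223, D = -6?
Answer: 95761/1193496 ≈ 0.080236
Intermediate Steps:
n(M) = -24*M² (n(M) = ((-6 - 6)*(M + M))*(0 + M) = (-24*M)*M = -24*M²)
(43*(-2227))/n(K) = (43*(-2227))/((-24*223²)) = -95761/((-24*49729)) = -95761/(-1193496) = -95761*(-1/1193496) = 95761/1193496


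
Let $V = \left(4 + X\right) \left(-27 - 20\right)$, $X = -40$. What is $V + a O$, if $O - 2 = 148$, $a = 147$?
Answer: $23742$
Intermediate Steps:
$V = 1692$ ($V = \left(4 - 40\right) \left(-27 - 20\right) = \left(-36\right) \left(-47\right) = 1692$)
$O = 150$ ($O = 2 + 148 = 150$)
$V + a O = 1692 + 147 \cdot 150 = 1692 + 22050 = 23742$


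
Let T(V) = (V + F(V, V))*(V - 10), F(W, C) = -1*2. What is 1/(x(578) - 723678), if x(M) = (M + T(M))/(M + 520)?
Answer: -549/397135349 ≈ -1.3824e-6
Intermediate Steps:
F(W, C) = -2
T(V) = (-10 + V)*(-2 + V) (T(V) = (V - 2)*(V - 10) = (-2 + V)*(-10 + V) = (-10 + V)*(-2 + V))
x(M) = (20 + M² - 11*M)/(520 + M) (x(M) = (M + (20 + M² - 12*M))/(M + 520) = (20 + M² - 11*M)/(520 + M))
1/(x(578) - 723678) = 1/((20 + 578² - 11*578)/(520 + 578) - 723678) = 1/((20 + 334084 - 6358)/1098 - 723678) = 1/((1/1098)*327746 - 723678) = 1/(163873/549 - 723678) = 1/(-397135349/549) = -549/397135349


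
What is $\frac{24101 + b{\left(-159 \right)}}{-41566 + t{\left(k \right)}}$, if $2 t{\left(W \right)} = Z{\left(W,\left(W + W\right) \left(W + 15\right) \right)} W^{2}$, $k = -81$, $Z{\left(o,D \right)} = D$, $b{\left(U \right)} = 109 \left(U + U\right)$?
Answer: $- \frac{10561}{35033540} \approx -0.00030145$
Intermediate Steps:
$b{\left(U \right)} = 218 U$ ($b{\left(U \right)} = 109 \cdot 2 U = 218 U$)
$t{\left(W \right)} = W^{3} \left(15 + W\right)$ ($t{\left(W \right)} = \frac{\left(W + W\right) \left(W + 15\right) W^{2}}{2} = \frac{2 W \left(15 + W\right) W^{2}}{2} = \frac{2 W^{3} \left(15 + W\right)}{2} = W^{3} \left(15 + W\right)$)
$\frac{24101 + b{\left(-159 \right)}}{-41566 + t{\left(k \right)}} = \frac{24101 + 218 \left(-159\right)}{-41566 + \left(-81\right)^{3} \left(15 - 81\right)} = \frac{24101 - 34662}{-41566 - -35075106} = - \frac{10561}{-41566 + 35075106} = - \frac{10561}{35033540}$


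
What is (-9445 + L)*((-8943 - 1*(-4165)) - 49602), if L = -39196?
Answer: 2645097580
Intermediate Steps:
(-9445 + L)*((-8943 - 1*(-4165)) - 49602) = (-9445 - 39196)*((-8943 - 1*(-4165)) - 49602) = -48641*((-8943 + 4165) - 49602) = -48641*(-4778 - 49602) = -48641*(-54380) = 2645097580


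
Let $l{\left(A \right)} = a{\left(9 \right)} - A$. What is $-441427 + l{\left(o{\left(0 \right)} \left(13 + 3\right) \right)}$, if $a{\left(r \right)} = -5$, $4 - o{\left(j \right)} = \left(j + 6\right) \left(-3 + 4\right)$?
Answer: $-441400$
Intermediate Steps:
$o{\left(j \right)} = -2 - j$ ($o{\left(j \right)} = 4 - \left(j + 6\right) \left(-3 + 4\right) = 4 - \left(6 + j\right) 1 = 4 - \left(6 + j\right) = -2 - j$)
$l{\left(A \right)} = -5 - A$
$-441427 + l{\left(o{\left(0 \right)} \left(13 + 3\right) \right)} = -441427 - \left(5 + \left(-2 - 0\right) \left(13 + 3\right)\right) = -441427 - \left(5 + \left(-2 + 0\right) 16\right) = -441427 - \left(5 - 32\right) = -441427 - -27 = -441427 + \left(-5 + 32\right) = -441427 + 27 = -441400$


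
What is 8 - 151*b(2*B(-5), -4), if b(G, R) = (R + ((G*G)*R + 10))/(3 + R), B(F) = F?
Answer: -59486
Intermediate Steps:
b(G, R) = (10 + R + R*G**2)/(3 + R) (b(G, R) = (R + (G**2*R + 10))/(3 + R) = (R + (R*G**2 + 10))/(3 + R) = (R + (10 + R*G**2))/(3 + R) = (10 + R + R*G**2)/(3 + R))
8 - 151*b(2*B(-5), -4) = 8 - 151*(10 - 4 - 4*(2*(-5))**2)/(3 - 4) = 8 - 151*(10 - 4 - 4*(-10)**2)/(-1) = 8 - (-151)*(10 - 4 - 4*100) = 8 - (-151)*(10 - 4 - 400) = 8 - (-151)*(-394) = 8 - 151*394 = 8 - 59494 = -59486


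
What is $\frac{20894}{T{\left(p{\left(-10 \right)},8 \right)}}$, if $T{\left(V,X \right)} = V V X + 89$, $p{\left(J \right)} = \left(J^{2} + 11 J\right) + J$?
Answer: $\frac{20894}{3289} \approx 6.3527$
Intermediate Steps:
$p{\left(J \right)} = J^{2} + 12 J$
$T{\left(V,X \right)} = 89 + X V^{2}$ ($T{\left(V,X \right)} = V^{2} X + 89 = X V^{2} + 89 = 89 + X V^{2}$)
$\frac{20894}{T{\left(p{\left(-10 \right)},8 \right)}} = \frac{20894}{89 + 8 \left(- 10 \left(12 - 10\right)\right)^{2}} = \frac{20894}{89 + 8 \left(\left(-10\right) 2\right)^{2}} = \frac{20894}{89 + 8 \left(-20\right)^{2}} = \frac{20894}{89 + 8 \cdot 400} = \frac{20894}{89 + 3200} = \frac{20894}{3289}$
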